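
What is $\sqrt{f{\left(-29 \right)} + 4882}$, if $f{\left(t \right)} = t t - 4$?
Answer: $\sqrt{5719} \approx 75.624$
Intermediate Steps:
$f{\left(t \right)} = -4 + t^{2}$ ($f{\left(t \right)} = t^{2} - 4 = -4 + t^{2}$)
$\sqrt{f{\left(-29 \right)} + 4882} = \sqrt{\left(-4 + \left(-29\right)^{2}\right) + 4882} = \sqrt{\left(-4 + 841\right) + 4882} = \sqrt{837 + 4882} = \sqrt{5719}$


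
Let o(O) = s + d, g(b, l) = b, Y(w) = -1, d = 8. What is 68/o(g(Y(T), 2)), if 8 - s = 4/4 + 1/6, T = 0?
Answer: 408/89 ≈ 4.5843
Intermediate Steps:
s = 41/6 (s = 8 - (4/4 + 1/6) = 8 - (4*(¼) + 1*(⅙)) = 8 - (1 + ⅙) = 8 - 1*7/6 = 8 - 7/6 = 41/6 ≈ 6.8333)
o(O) = 89/6 (o(O) = 41/6 + 8 = 89/6)
68/o(g(Y(T), 2)) = 68/(89/6) = 68*(6/89) = 408/89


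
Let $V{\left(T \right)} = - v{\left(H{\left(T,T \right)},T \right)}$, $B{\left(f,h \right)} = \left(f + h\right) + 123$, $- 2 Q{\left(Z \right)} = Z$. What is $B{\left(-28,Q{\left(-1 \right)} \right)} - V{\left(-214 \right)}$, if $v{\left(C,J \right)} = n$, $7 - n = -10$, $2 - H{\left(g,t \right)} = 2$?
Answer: $\frac{225}{2} \approx 112.5$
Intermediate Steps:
$H{\left(g,t \right)} = 0$ ($H{\left(g,t \right)} = 2 - 2 = 0$)
$n = 17$ ($n = 7 - -10 = 7 + 10 = 17$)
$Q{\left(Z \right)} = - \frac{Z}{2}$
$v{\left(C,J \right)} = 17$
$B{\left(f,h \right)} = 123 + f + h$
$V{\left(T \right)} = -17$ ($V{\left(T \right)} = \left(-1\right) 17 = -17$)
$B{\left(-28,Q{\left(-1 \right)} \right)} - V{\left(-214 \right)} = \left(123 - 28 - - \frac{1}{2}\right) - -17 = \left(123 - 28 + \frac{1}{2}\right) + 17 = \frac{191}{2} + 17 = \frac{225}{2}$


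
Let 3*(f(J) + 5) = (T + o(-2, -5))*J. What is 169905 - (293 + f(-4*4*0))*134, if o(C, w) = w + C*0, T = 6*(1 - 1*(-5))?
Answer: 131313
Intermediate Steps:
T = 36 (T = 6*(1 + 5) = 6*6 = 36)
o(C, w) = w (o(C, w) = w + 0 = w)
f(J) = -5 + 31*J/3 (f(J) = -5 + ((36 - 5)*J)/3 = -5 + (31*J)/3 = -5 + 31*J/3)
169905 - (293 + f(-4*4*0))*134 = 169905 - (293 + (-5 + 31*(-4*4*0)/3))*134 = 169905 - (293 + (-5 + 31*(-16*0)/3))*134 = 169905 - (293 + (-5 + (31/3)*0))*134 = 169905 - (293 + (-5 + 0))*134 = 169905 - (293 - 5)*134 = 169905 - 288*134 = 169905 - 1*38592 = 169905 - 38592 = 131313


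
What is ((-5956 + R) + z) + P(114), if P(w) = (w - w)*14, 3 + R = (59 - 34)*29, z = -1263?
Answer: -6497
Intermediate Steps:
R = 722 (R = -3 + (59 - 34)*29 = -3 + 25*29 = -3 + 725 = 722)
P(w) = 0 (P(w) = 0*14 = 0)
((-5956 + R) + z) + P(114) = ((-5956 + 722) - 1263) + 0 = (-5234 - 1263) + 0 = -6497 + 0 = -6497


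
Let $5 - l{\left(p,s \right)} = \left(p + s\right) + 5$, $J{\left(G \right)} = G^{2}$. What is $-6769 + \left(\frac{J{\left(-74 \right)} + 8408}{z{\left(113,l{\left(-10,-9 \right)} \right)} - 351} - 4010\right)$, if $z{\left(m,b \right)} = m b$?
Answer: $- \frac{4836300}{449} \approx -10771.0$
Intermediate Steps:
$l{\left(p,s \right)} = - p - s$ ($l{\left(p,s \right)} = 5 - \left(\left(p + s\right) + 5\right) = 5 - \left(5 + p + s\right) = - p - s$)
$z{\left(m,b \right)} = b m$
$-6769 + \left(\frac{J{\left(-74 \right)} + 8408}{z{\left(113,l{\left(-10,-9 \right)} \right)} - 351} - 4010\right) = -6769 - \left(4010 - \frac{\left(-74\right)^{2} + 8408}{\left(\left(-1\right) \left(-10\right) - -9\right) 113 - 351}\right) = -6769 - \left(4010 - \frac{5476 + 8408}{\left(10 + 9\right) 113 - 351}\right) = -6769 - \left(4010 - \frac{13884}{19 \cdot 113 - 351}\right) = -6769 - \left(4010 - \frac{13884}{2147 - 351}\right) = -6769 - \left(4010 - \frac{13884}{1796}\right) = -6769 + \left(13884 \cdot \frac{1}{1796} - 4010\right) = -6769 + \left(\frac{3471}{449} - 4010\right) = -6769 - \frac{1797019}{449} = - \frac{4836300}{449}$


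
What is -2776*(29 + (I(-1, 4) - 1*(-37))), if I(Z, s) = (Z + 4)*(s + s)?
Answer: -249840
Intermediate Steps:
I(Z, s) = 2*s*(4 + Z) (I(Z, s) = (4 + Z)*(2*s) = 2*s*(4 + Z))
-2776*(29 + (I(-1, 4) - 1*(-37))) = -2776*(29 + (2*4*(4 - 1) - 1*(-37))) = -2776*(29 + (2*4*3 + 37)) = -2776*(29 + (24 + 37)) = -2776*(29 + 61) = -2776*90 = -249840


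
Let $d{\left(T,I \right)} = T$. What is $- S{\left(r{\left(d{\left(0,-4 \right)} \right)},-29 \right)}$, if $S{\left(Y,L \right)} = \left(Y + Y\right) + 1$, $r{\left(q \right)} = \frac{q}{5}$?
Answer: $-1$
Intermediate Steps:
$r{\left(q \right)} = \frac{q}{5}$ ($r{\left(q \right)} = q \frac{1}{5} = \frac{q}{5}$)
$S{\left(Y,L \right)} = 1 + 2 Y$ ($S{\left(Y,L \right)} = 2 Y + 1 = 1 + 2 Y$)
$- S{\left(r{\left(d{\left(0,-4 \right)} \right)},-29 \right)} = - (1 + 2 \cdot \frac{1}{5} \cdot 0) = - (1 + 2 \cdot 0) = - (1 + 0) = \left(-1\right) 1 = -1$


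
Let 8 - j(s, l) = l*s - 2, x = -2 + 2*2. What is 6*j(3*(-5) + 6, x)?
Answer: 168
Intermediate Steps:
x = 2 (x = -2 + 4 = 2)
j(s, l) = 10 - l*s (j(s, l) = 8 - (l*s - 2) = 8 - (-2 + l*s) = 8 + (2 - l*s) = 10 - l*s)
6*j(3*(-5) + 6, x) = 6*(10 - 1*2*(3*(-5) + 6)) = 6*(10 - 1*2*(-15 + 6)) = 6*(10 - 1*2*(-9)) = 6*(10 + 18) = 6*28 = 168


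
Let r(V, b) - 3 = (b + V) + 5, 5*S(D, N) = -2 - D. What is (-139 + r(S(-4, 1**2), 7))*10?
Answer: -1236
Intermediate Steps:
S(D, N) = -2/5 - D/5 (S(D, N) = (-2 - D)/5 = -2/5 - D/5)
r(V, b) = 8 + V + b (r(V, b) = 3 + ((b + V) + 5) = 3 + ((V + b) + 5) = 3 + (5 + V + b) = 8 + V + b)
(-139 + r(S(-4, 1**2), 7))*10 = (-139 + (8 + (-2/5 - 1/5*(-4)) + 7))*10 = (-139 + (8 + (-2/5 + 4/5) + 7))*10 = (-139 + (8 + 2/5 + 7))*10 = (-139 + 77/5)*10 = -618/5*10 = -1236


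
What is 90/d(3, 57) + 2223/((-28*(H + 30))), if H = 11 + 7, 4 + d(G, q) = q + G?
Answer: -3/64 ≈ -0.046875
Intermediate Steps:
d(G, q) = -4 + G + q (d(G, q) = -4 + (q + G) = -4 + (G + q) = -4 + G + q)
H = 18
90/d(3, 57) + 2223/((-28*(H + 30))) = 90/(-4 + 3 + 57) + 2223/((-28*(18 + 30))) = 90/56 + 2223/((-28*48)) = 90*(1/56) + 2223/(-1344) = 45/28 + 2223*(-1/1344) = 45/28 - 741/448 = -3/64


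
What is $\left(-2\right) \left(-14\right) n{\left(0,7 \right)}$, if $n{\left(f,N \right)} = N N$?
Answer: $1372$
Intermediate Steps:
$n{\left(f,N \right)} = N^{2}$
$\left(-2\right) \left(-14\right) n{\left(0,7 \right)} = \left(-2\right) \left(-14\right) 7^{2} = 28 \cdot 49 = 1372$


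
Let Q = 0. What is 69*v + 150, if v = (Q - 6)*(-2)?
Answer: 978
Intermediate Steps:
v = 12 (v = (0 - 6)*(-2) = -6*(-2) = 12)
69*v + 150 = 69*12 + 150 = 828 + 150 = 978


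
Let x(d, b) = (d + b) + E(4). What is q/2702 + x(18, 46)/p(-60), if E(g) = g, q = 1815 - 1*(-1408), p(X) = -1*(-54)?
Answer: 178889/72954 ≈ 2.4521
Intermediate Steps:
p(X) = 54
q = 3223 (q = 1815 + 1408 = 3223)
x(d, b) = 4 + b + d (x(d, b) = (d + b) + 4 = (b + d) + 4 = 4 + b + d)
q/2702 + x(18, 46)/p(-60) = 3223/2702 + (4 + 46 + 18)/54 = 3223*(1/2702) + 68*(1/54) = 3223/2702 + 34/27 = 178889/72954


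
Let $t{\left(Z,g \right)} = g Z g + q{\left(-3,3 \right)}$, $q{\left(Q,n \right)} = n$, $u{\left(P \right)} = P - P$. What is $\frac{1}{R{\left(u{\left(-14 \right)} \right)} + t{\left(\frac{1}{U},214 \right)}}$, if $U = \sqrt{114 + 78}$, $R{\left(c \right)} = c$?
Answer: $- \frac{36}{131079493} + \frac{22898 \sqrt{3}}{131079493} \approx 0.00030229$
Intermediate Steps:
$u{\left(P \right)} = 0$
$U = 8 \sqrt{3}$ ($U = \sqrt{192} = 8 \sqrt{3} \approx 13.856$)
$t{\left(Z,g \right)} = 3 + Z g^{2}$ ($t{\left(Z,g \right)} = g Z g + 3 = Z g g + 3 = Z g^{2} + 3 = 3 + Z g^{2}$)
$\frac{1}{R{\left(u{\left(-14 \right)} \right)} + t{\left(\frac{1}{U},214 \right)}} = \frac{1}{0 + \left(3 + \frac{214^{2}}{8 \sqrt{3}}\right)} = \frac{1}{0 + \left(3 + \frac{\sqrt{3}}{24} \cdot 45796\right)} = \frac{1}{0 + \left(3 + \frac{11449 \sqrt{3}}{6}\right)} = \frac{1}{3 + \frac{11449 \sqrt{3}}{6}}$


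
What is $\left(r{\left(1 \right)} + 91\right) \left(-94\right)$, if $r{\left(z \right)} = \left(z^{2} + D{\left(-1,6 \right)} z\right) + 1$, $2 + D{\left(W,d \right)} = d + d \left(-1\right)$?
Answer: $-8554$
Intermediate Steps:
$D{\left(W,d \right)} = -2$ ($D{\left(W,d \right)} = -2 + \left(d + d \left(-1\right)\right) = -2 + \left(d - d\right) = -2 + 0 = -2$)
$r{\left(z \right)} = 1 + z^{2} - 2 z$ ($r{\left(z \right)} = \left(z^{2} - 2 z\right) + 1 = 1 + z^{2} - 2 z$)
$\left(r{\left(1 \right)} + 91\right) \left(-94\right) = \left(\left(1 + 1^{2} - 2\right) + 91\right) \left(-94\right) = \left(\left(1 + 1 - 2\right) + 91\right) \left(-94\right) = \left(0 + 91\right) \left(-94\right) = 91 \left(-94\right) = -8554$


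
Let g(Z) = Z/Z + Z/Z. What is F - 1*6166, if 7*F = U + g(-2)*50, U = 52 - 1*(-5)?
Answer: -43005/7 ≈ -6143.6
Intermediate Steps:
g(Z) = 2 (g(Z) = 1 + 1 = 2)
U = 57 (U = 52 + 5 = 57)
F = 157/7 (F = (57 + 2*50)/7 = (57 + 100)/7 = (⅐)*157 = 157/7 ≈ 22.429)
F - 1*6166 = 157/7 - 1*6166 = 157/7 - 6166 = -43005/7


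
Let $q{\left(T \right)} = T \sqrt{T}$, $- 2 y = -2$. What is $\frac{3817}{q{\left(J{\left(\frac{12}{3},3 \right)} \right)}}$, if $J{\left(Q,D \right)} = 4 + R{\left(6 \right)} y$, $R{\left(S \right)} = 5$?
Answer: $\frac{3817}{27} \approx 141.37$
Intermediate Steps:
$y = 1$ ($y = \left(- \frac{1}{2}\right) \left(-2\right) = 1$)
$J{\left(Q,D \right)} = 9$ ($J{\left(Q,D \right)} = 4 + 5 \cdot 1 = 4 + 5 = 9$)
$q{\left(T \right)} = T^{\frac{3}{2}}$
$\frac{3817}{q{\left(J{\left(\frac{12}{3},3 \right)} \right)}} = \frac{3817}{9^{\frac{3}{2}}} = \frac{3817}{27}$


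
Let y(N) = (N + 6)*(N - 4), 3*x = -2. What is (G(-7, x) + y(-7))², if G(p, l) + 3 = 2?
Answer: 100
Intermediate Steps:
x = -⅔ (x = (⅓)*(-2) = -⅔ ≈ -0.66667)
G(p, l) = -1 (G(p, l) = -3 + 2 = -1)
y(N) = (-4 + N)*(6 + N) (y(N) = (6 + N)*(-4 + N) = (-4 + N)*(6 + N))
(G(-7, x) + y(-7))² = (-1 + (-24 + (-7)² + 2*(-7)))² = (-1 + (-24 + 49 - 14))² = (-1 + 11)² = 10² = 100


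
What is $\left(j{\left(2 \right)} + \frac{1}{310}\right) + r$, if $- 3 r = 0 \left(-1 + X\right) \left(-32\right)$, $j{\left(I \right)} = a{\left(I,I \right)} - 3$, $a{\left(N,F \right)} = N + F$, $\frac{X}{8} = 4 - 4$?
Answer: $\frac{311}{310} \approx 1.0032$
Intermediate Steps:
$X = 0$ ($X = 8 \left(4 - 4\right) = 8 \cdot 0 = 0$)
$a{\left(N,F \right)} = F + N$
$j{\left(I \right)} = -3 + 2 I$ ($j{\left(I \right)} = \left(I + I\right) - 3 = 2 I - 3 = -3 + 2 I$)
$r = 0$ ($r = - \frac{0 \left(-1 + 0\right) \left(-32\right)}{3} = - \frac{0 \left(-1\right) \left(-32\right)}{3} = - \frac{0 \left(-32\right)}{3} = \left(- \frac{1}{3}\right) 0 = 0$)
$\left(j{\left(2 \right)} + \frac{1}{310}\right) + r = \left(\left(-3 + 2 \cdot 2\right) + \frac{1}{310}\right) + 0 = \left(\left(-3 + 4\right) + \frac{1}{310}\right) + 0 = \left(1 + \frac{1}{310}\right) + 0 = \frac{311}{310} + 0 = \frac{311}{310}$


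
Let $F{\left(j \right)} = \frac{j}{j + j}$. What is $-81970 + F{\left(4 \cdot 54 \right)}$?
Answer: $- \frac{163939}{2} \approx -81970.0$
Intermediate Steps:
$F{\left(j \right)} = \frac{1}{2}$ ($F{\left(j \right)} = \frac{j}{2 j} = \frac{1}{2 j} j = \frac{1}{2}$)
$-81970 + F{\left(4 \cdot 54 \right)} = -81970 + \frac{1}{2} = - \frac{163939}{2}$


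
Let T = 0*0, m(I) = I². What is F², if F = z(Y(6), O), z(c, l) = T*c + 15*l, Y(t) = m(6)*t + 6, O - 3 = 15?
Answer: 72900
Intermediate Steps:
O = 18 (O = 3 + 15 = 18)
T = 0
Y(t) = 6 + 36*t (Y(t) = 6²*t + 6 = 36*t + 6 = 6 + 36*t)
z(c, l) = 15*l (z(c, l) = 0*c + 15*l = 0 + 15*l = 15*l)
F = 270 (F = 15*18 = 270)
F² = 270² = 72900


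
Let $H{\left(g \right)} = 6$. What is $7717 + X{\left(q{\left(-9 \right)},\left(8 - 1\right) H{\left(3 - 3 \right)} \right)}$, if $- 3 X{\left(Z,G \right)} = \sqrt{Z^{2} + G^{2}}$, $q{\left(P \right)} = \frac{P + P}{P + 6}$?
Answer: $7717 - 10 \sqrt{2} \approx 7702.9$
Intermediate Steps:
$q{\left(P \right)} = \frac{2 P}{6 + P}$
$X{\left(Z,G \right)} = - \frac{\sqrt{G^{2} + Z^{2}}}{3}$ ($X{\left(Z,G \right)} = - \frac{\sqrt{Z^{2} + G^{2}}}{3} = - \frac{\sqrt{G^{2} + Z^{2}}}{3}$)
$7717 + X{\left(q{\left(-9 \right)},\left(8 - 1\right) H{\left(3 - 3 \right)} \right)} = 7717 - \frac{\sqrt{\left(\left(8 - 1\right) 6\right)^{2} + \left(2 \left(-9\right) \frac{1}{6 - 9}\right)^{2}}}{3} = 7717 - \frac{\sqrt{\left(7 \cdot 6\right)^{2} + \left(2 \left(-9\right) \frac{1}{-3}\right)^{2}}}{3} = 7717 - \frac{\sqrt{42^{2} + \left(2 \left(-9\right) \left(- \frac{1}{3}\right)\right)^{2}}}{3} = 7717 - \frac{\sqrt{1764 + 6^{2}}}{3} = 7717 - \frac{\sqrt{1764 + 36}}{3} = 7717 - \frac{\sqrt{1800}}{3} = 7717 - \frac{30 \sqrt{2}}{3} = 7717 - 10 \sqrt{2}$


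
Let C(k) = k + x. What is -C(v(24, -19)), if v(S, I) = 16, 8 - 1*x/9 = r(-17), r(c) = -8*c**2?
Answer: -20896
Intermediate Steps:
x = 20880 (x = 72 - (-72)*(-17)**2 = 72 - (-72)*289 = 72 - 9*(-2312) = 72 + 20808 = 20880)
C(k) = 20880 + k (C(k) = k + 20880 = 20880 + k)
-C(v(24, -19)) = -(20880 + 16) = -1*20896 = -20896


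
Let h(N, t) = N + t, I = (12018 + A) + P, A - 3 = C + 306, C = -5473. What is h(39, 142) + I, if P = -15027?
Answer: -7992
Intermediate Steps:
A = -5164 (A = 3 + (-5473 + 306) = 3 - 5167 = -5164)
I = -8173 (I = (12018 - 5164) - 15027 = 6854 - 15027 = -8173)
h(39, 142) + I = (39 + 142) - 8173 = 181 - 8173 = -7992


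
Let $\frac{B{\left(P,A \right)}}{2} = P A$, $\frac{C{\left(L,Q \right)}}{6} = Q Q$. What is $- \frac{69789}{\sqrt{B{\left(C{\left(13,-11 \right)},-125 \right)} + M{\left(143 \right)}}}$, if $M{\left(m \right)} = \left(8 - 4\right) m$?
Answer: $\frac{69789 i \sqrt{2827}}{22616} \approx 164.07 i$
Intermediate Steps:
$C{\left(L,Q \right)} = 6 Q^{2}$ ($C{\left(L,Q \right)} = 6 Q Q = 6 Q^{2}$)
$M{\left(m \right)} = 4 m$
$B{\left(P,A \right)} = 2 A P$ ($B{\left(P,A \right)} = 2 P A = 2 A P$)
$- \frac{69789}{\sqrt{B{\left(C{\left(13,-11 \right)},-125 \right)} + M{\left(143 \right)}}} = - \frac{69789}{\sqrt{2 \left(-125\right) 6 \left(-11\right)^{2} + 4 \cdot 143}} = - \frac{69789}{\sqrt{2 \left(-125\right) 6 \cdot 121 + 572}} = - \frac{69789}{\sqrt{2 \left(-125\right) 726 + 572}} = - \frac{69789}{\sqrt{-181500 + 572}} = - \frac{69789}{\sqrt{-180928}} = - \frac{69789}{8 i \sqrt{2827}} = - 69789 \left(- \frac{i \sqrt{2827}}{22616}\right) = \frac{69789 i \sqrt{2827}}{22616}$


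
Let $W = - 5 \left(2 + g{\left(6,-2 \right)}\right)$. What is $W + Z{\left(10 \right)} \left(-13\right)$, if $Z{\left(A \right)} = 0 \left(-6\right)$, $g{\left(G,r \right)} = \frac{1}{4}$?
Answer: $- \frac{45}{4} \approx -11.25$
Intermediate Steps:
$g{\left(G,r \right)} = \frac{1}{4}$
$Z{\left(A \right)} = 0$
$W = - \frac{45}{4}$ ($W = - 5 \left(2 + \frac{1}{4}\right) = \left(-5\right) \frac{9}{4} = - \frac{45}{4} \approx -11.25$)
$W + Z{\left(10 \right)} \left(-13\right) = - \frac{45}{4} + 0 \left(-13\right) = - \frac{45}{4} + 0 = - \frac{45}{4}$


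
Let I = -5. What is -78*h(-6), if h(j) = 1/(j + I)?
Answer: 78/11 ≈ 7.0909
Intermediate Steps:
h(j) = 1/(-5 + j) (h(j) = 1/(j - 5) = 1/(-5 + j))
-78*h(-6) = -78/(-5 - 6) = -78/(-11) = -78*(-1/11) = 78/11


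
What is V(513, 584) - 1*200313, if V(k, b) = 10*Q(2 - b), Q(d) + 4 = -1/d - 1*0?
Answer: -58302718/291 ≈ -2.0035e+5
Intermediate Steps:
Q(d) = -4 - 1/d (Q(d) = -4 + (-1/d - 1*0) = -4 + (-1/d + 0) = -4 - 1/d)
V(k, b) = -40 - 10/(2 - b) (V(k, b) = 10*(-4 - 1/(2 - b)) = -40 - 10/(2 - b))
V(513, 584) - 1*200313 = 10*(9 - 4*584)/(-2 + 584) - 1*200313 = 10*(9 - 2336)/582 - 200313 = 10*(1/582)*(-2327) - 200313 = -11635/291 - 200313 = -58302718/291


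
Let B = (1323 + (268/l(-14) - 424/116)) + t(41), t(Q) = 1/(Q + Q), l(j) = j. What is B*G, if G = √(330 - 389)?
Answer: 21643365*I*√59/16646 ≈ 9987.1*I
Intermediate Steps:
G = I*√59 (G = √(-59) = I*√59 ≈ 7.6811*I)
t(Q) = 1/(2*Q)
B = 21643365/16646 (B = (1323 + (268/(-14) - 424/116)) + (½)/41 = (1323 + (268*(-1/14) - 424*1/116)) + (½)*(1/41) = (1323 + (-134/7 - 106/29)) + 1/82 = (1323 - 4628/203) + 1/82 = 263941/203 + 1/82 = 21643365/16646 ≈ 1300.2)
B*G = 21643365*(I*√59)/16646 = 21643365*I*√59/16646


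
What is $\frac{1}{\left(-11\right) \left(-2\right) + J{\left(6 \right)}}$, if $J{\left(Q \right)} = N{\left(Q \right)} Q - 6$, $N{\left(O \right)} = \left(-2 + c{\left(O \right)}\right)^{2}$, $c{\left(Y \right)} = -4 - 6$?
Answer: $\frac{1}{880} \approx 0.0011364$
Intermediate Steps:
$c{\left(Y \right)} = -10$ ($c{\left(Y \right)} = -4 - 6 = -10$)
$N{\left(O \right)} = 144$ ($N{\left(O \right)} = \left(-2 - 10\right)^{2} = \left(-12\right)^{2} = 144$)
$J{\left(Q \right)} = -6 + 144 Q$ ($J{\left(Q \right)} = 144 Q - 6 = -6 + 144 Q$)
$\frac{1}{\left(-11\right) \left(-2\right) + J{\left(6 \right)}} = \frac{1}{\left(-11\right) \left(-2\right) + \left(-6 + 144 \cdot 6\right)} = \frac{1}{22 + \left(-6 + 864\right)} = \frac{1}{22 + 858} = \frac{1}{880}$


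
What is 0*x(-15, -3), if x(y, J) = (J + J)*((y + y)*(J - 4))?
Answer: 0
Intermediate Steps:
x(y, J) = 4*J*y*(-4 + J) (x(y, J) = (2*J)*((2*y)*(-4 + J)) = (2*J)*(2*y*(-4 + J)) = 4*J*y*(-4 + J))
0*x(-15, -3) = 0*(4*(-3)*(-15)*(-4 - 3)) = 0*(4*(-3)*(-15)*(-7)) = 0*(-1260) = 0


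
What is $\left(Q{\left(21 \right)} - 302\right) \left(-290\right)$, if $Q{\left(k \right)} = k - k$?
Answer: $87580$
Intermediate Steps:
$Q{\left(k \right)} = 0$
$\left(Q{\left(21 \right)} - 302\right) \left(-290\right) = \left(0 - 302\right) \left(-290\right) = \left(-302\right) \left(-290\right) = 87580$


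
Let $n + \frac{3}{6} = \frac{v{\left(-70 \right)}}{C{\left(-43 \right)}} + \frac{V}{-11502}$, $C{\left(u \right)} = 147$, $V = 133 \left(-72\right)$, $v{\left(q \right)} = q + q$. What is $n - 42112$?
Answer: $- \frac{376739497}{8946} \approx -42113.0$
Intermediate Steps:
$v{\left(q \right)} = 2 q$
$V = -9576$
$n = - \frac{5545}{8946}$ ($n = - \frac{1}{2} + \left(\frac{2 \left(-70\right)}{147} - \frac{9576}{-11502}\right) = - \frac{1}{2} - \frac{536}{4473} = - \frac{5545}{8946} \approx -0.61983$)
$n - 42112 = - \frac{5545}{8946} - 42112 = - \frac{376739497}{8946}$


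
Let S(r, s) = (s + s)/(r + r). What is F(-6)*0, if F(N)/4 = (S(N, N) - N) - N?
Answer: 0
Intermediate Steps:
S(r, s) = s/r (S(r, s) = (2*s)/((2*r)) = (2*s)*(1/(2*r)) = s/r)
F(N) = 4 - 8*N (F(N) = 4*((N/N - N) - N) = 4*((1 - N) - N) = 4*(1 - 2*N) = 4 - 8*N)
F(-6)*0 = (4 - 8*(-6))*0 = (4 + 48)*0 = 52*0 = 0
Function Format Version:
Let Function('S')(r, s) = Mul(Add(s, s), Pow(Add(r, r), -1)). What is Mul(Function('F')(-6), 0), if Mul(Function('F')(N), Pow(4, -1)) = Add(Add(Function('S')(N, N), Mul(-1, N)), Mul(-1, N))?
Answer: 0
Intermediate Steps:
Function('S')(r, s) = Mul(s, Pow(r, -1)) (Function('S')(r, s) = Mul(Mul(2, s), Pow(Mul(2, r), -1)) = Mul(Mul(2, s), Mul(Rational(1, 2), Pow(r, -1))) = Mul(s, Pow(r, -1)))
Function('F')(N) = Add(4, Mul(-8, N)) (Function('F')(N) = Mul(4, Add(Add(Mul(N, Pow(N, -1)), Mul(-1, N)), Mul(-1, N))) = Mul(4, Add(Add(1, Mul(-1, N)), Mul(-1, N))) = Mul(4, Add(1, Mul(-2, N))) = Add(4, Mul(-8, N)))
Mul(Function('F')(-6), 0) = Mul(Add(4, Mul(-8, -6)), 0) = Mul(Add(4, 48), 0) = Mul(52, 0) = 0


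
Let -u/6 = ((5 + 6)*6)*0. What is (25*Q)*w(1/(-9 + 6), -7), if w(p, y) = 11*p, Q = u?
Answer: 0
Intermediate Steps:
u = 0 (u = -6*(5 + 6)*6*0 = -6*11*6*0 = -396*0 = -6*0 = 0)
Q = 0
(25*Q)*w(1/(-9 + 6), -7) = (25*0)*(11/(-9 + 6)) = 0*(11/(-3)) = 0*(11*(-⅓)) = 0*(-11/3) = 0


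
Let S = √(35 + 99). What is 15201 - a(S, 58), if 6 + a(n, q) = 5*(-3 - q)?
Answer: 15512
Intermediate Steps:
S = √134 ≈ 11.576
a(n, q) = -21 - 5*q (a(n, q) = -6 + 5*(-3 - q) = -6 + (-15 - 5*q) = -21 - 5*q)
15201 - a(S, 58) = 15201 - (-21 - 5*58) = 15201 - (-21 - 290) = 15201 - 1*(-311) = 15201 + 311 = 15512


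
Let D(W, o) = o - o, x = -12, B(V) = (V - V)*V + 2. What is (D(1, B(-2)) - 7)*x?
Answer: 84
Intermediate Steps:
B(V) = 2 (B(V) = 0*V + 2 = 0 + 2 = 2)
D(W, o) = 0
(D(1, B(-2)) - 7)*x = (0 - 7)*(-12) = -7*(-12) = 84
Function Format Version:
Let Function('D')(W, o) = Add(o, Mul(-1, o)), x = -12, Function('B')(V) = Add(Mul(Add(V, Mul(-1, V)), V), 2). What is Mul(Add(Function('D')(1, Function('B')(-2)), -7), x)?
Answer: 84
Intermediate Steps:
Function('B')(V) = 2 (Function('B')(V) = Add(Mul(0, V), 2) = Add(0, 2) = 2)
Function('D')(W, o) = 0
Mul(Add(Function('D')(1, Function('B')(-2)), -7), x) = Mul(Add(0, -7), -12) = Mul(-7, -12) = 84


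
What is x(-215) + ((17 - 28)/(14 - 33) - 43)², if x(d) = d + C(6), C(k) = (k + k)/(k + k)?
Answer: 572382/361 ≈ 1585.5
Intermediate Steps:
C(k) = 1 (C(k) = (2*k)/((2*k)) = (2*k)*(1/(2*k)) = 1)
x(d) = 1 + d (x(d) = d + 1 = 1 + d)
x(-215) + ((17 - 28)/(14 - 33) - 43)² = (1 - 215) + ((17 - 28)/(14 - 33) - 43)² = -214 + (-11/(-19) - 43)² = -214 + (-11*(-1/19) - 43)² = -214 + (11/19 - 43)² = -214 + (-806/19)² = -214 + 649636/361 = 572382/361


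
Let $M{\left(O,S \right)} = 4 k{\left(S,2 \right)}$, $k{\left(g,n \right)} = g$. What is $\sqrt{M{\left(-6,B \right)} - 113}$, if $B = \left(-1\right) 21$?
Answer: $i \sqrt{197} \approx 14.036 i$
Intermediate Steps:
$B = -21$
$M{\left(O,S \right)} = 4 S$
$\sqrt{M{\left(-6,B \right)} - 113} = \sqrt{4 \left(-21\right) - 113} = \sqrt{-84 - 113} = \sqrt{-197} = i \sqrt{197}$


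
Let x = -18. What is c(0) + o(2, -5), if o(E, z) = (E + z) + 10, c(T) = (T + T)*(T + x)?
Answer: 7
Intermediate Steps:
c(T) = 2*T*(-18 + T) (c(T) = (T + T)*(T - 18) = (2*T)*(-18 + T) = 2*T*(-18 + T))
o(E, z) = 10 + E + z
c(0) + o(2, -5) = 2*0*(-18 + 0) + (10 + 2 - 5) = 2*0*(-18) + 7 = 0 + 7 = 7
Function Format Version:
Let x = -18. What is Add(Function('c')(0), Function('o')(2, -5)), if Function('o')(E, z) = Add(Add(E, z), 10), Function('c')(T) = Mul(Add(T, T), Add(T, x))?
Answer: 7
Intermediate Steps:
Function('c')(T) = Mul(2, T, Add(-18, T)) (Function('c')(T) = Mul(Add(T, T), Add(T, -18)) = Mul(Mul(2, T), Add(-18, T)) = Mul(2, T, Add(-18, T)))
Function('o')(E, z) = Add(10, E, z)
Add(Function('c')(0), Function('o')(2, -5)) = Add(Mul(2, 0, Add(-18, 0)), Add(10, 2, -5)) = Add(Mul(2, 0, -18), 7) = Add(0, 7) = 7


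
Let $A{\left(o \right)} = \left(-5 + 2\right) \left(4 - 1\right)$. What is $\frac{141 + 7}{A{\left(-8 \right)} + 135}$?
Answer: $\frac{74}{63} \approx 1.1746$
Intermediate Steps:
$A{\left(o \right)} = -9$ ($A{\left(o \right)} = \left(-3\right) 3 = -9$)
$\frac{141 + 7}{A{\left(-8 \right)} + 135} = \frac{141 + 7}{-9 + 135} = \frac{148}{126} = 148 \cdot \frac{1}{126} = \frac{74}{63}$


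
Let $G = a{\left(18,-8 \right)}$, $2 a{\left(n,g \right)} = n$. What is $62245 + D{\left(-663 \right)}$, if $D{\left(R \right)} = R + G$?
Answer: $61591$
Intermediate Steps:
$a{\left(n,g \right)} = \frac{n}{2}$
$G = 9$ ($G = \frac{1}{2} \cdot 18 = 9$)
$D{\left(R \right)} = 9 + R$ ($D{\left(R \right)} = R + 9 = 9 + R$)
$62245 + D{\left(-663 \right)} = 62245 + \left(9 - 663\right) = 62245 - 654 = 61591$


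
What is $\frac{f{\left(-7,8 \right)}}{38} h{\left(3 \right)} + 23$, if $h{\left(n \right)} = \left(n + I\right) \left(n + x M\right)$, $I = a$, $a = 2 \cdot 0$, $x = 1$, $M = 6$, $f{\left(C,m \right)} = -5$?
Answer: $\frac{739}{38} \approx 19.447$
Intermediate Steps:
$a = 0$
$I = 0$
$h{\left(n \right)} = n \left(6 + n\right)$ ($h{\left(n \right)} = \left(n + 0\right) \left(n + 1 \cdot 6\right) = n \left(n + 6\right) = n \left(6 + n\right)$)
$\frac{f{\left(-7,8 \right)}}{38} h{\left(3 \right)} + 23 = - \frac{5}{38} \cdot 3 \left(6 + 3\right) + 23 = \left(-5\right) \frac{1}{38} \cdot 3 \cdot 9 + 23 = \left(- \frac{5}{38}\right) 27 + 23 = - \frac{135}{38} + 23 = \frac{739}{38}$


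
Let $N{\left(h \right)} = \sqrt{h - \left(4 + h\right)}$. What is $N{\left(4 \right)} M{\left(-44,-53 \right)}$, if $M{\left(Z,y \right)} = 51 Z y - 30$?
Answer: $237804 i \approx 2.378 \cdot 10^{5} i$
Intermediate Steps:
$N{\left(h \right)} = 2 i$ ($N{\left(h \right)} = \sqrt{-4} = 2 i$)
$M{\left(Z,y \right)} = -30 + 51 Z y$ ($M{\left(Z,y \right)} = 51 Z y - 30 = -30 + 51 Z y$)
$N{\left(4 \right)} M{\left(-44,-53 \right)} = 2 i \left(-30 + 51 \left(-44\right) \left(-53\right)\right) = 2 i \left(-30 + 118932\right) = 2 i 118902 = 237804 i$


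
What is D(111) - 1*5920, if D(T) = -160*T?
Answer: -23680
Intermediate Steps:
D(111) - 1*5920 = -160*111 - 1*5920 = -17760 - 5920 = -23680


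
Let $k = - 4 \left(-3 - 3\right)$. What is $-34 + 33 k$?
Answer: $758$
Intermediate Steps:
$k = 24$ ($k = \left(-4\right) \left(-6\right) = 24$)
$-34 + 33 k = -34 + 33 \cdot 24 = -34 + 792 = 758$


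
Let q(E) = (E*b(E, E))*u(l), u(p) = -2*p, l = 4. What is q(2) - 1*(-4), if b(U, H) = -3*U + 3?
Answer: 52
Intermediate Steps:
b(U, H) = 3 - 3*U
q(E) = -8*E*(3 - 3*E) (q(E) = (E*(3 - 3*E))*(-2*4) = (E*(3 - 3*E))*(-8) = -8*E*(3 - 3*E))
q(2) - 1*(-4) = 24*2*(-1 + 2) - 1*(-4) = 24*2*1 + 4 = 48 + 4 = 52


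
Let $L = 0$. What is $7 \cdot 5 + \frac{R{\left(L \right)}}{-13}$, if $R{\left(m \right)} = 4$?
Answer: $\frac{451}{13} \approx 34.692$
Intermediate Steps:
$7 \cdot 5 + \frac{R{\left(L \right)}}{-13} = 7 \cdot 5 + \frac{4}{-13} = 35 + 4 \left(- \frac{1}{13}\right) = 35 - \frac{4}{13} = \frac{451}{13}$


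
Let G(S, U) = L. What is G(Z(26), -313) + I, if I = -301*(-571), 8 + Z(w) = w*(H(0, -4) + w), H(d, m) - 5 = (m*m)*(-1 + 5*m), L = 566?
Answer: 172437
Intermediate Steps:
H(d, m) = 5 + m**2*(-1 + 5*m) (H(d, m) = 5 + (m*m)*(-1 + 5*m) = 5 + m**2*(-1 + 5*m))
Z(w) = -8 + w*(-331 + w) (Z(w) = -8 + w*((5 - 1*(-4)**2 + 5*(-4)**3) + w) = -8 + w*((5 - 1*16 + 5*(-64)) + w) = -8 + w*((5 - 16 - 320) + w) = -8 + w*(-331 + w))
I = 171871
G(S, U) = 566
G(Z(26), -313) + I = 566 + 171871 = 172437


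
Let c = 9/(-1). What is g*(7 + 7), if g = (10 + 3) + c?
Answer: 56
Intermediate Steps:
c = -9 (c = 9*(-1) = -9)
g = 4 (g = (10 + 3) - 9 = 13 - 9 = 4)
g*(7 + 7) = 4*(7 + 7) = 4*14 = 56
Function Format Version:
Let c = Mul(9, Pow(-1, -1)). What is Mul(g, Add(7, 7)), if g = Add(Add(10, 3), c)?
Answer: 56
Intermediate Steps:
c = -9 (c = Mul(9, -1) = -9)
g = 4 (g = Add(Add(10, 3), -9) = Add(13, -9) = 4)
Mul(g, Add(7, 7)) = Mul(4, Add(7, 7)) = Mul(4, 14) = 56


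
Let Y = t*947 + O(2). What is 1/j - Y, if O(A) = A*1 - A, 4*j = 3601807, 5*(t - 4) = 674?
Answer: -2367172392906/18009035 ≈ -1.3144e+5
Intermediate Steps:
t = 694/5 (t = 4 + (⅕)*674 = 4 + 674/5 = 694/5 ≈ 138.80)
j = 3601807/4 (j = (¼)*3601807 = 3601807/4 ≈ 9.0045e+5)
O(A) = 0 (O(A) = A - A = 0)
Y = 657218/5 (Y = (694/5)*947 + 0 = 657218/5 + 0 = 657218/5 ≈ 1.3144e+5)
1/j - Y = 1/(3601807/4) - 1*657218/5 = 4/3601807 - 657218/5 = -2367172392906/18009035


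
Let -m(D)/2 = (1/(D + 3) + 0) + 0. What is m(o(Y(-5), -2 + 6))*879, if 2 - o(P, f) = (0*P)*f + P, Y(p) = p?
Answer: -879/5 ≈ -175.80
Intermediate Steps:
o(P, f) = 2 - P (o(P, f) = 2 - ((0*P)*f + P) = 2 - (0*f + P) = 2 - (0 + P) = 2 - P)
m(D) = -2/(3 + D) (m(D) = -2*((1/(D + 3) + 0) + 0) = -2*((1/(3 + D) + 0) + 0) = -2*(1/(3 + D) + 0) = -2/(3 + D))
m(o(Y(-5), -2 + 6))*879 = -2/(3 + (2 - 1*(-5)))*879 = -2/(3 + (2 + 5))*879 = -2/(3 + 7)*879 = -2/10*879 = -2*1/10*879 = -1/5*879 = -879/5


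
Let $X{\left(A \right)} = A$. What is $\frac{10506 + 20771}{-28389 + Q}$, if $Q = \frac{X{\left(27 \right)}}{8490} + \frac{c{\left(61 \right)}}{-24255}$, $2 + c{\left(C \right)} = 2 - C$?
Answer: $- \frac{85876195482}{77946696437} \approx -1.1017$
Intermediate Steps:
$c{\left(C \right)} = - C$ ($c{\left(C \right)} = -2 - \left(-2 + C\right) = - C$)
$Q = \frac{15637}{2745666}$ ($Q = \frac{27}{8490} + \frac{\left(-1\right) 61}{-24255} = 27 \cdot \frac{1}{8490} - - \frac{61}{24255} = \frac{9}{2830} + \frac{61}{24255} = \frac{15637}{2745666} \approx 0.0056952$)
$\frac{10506 + 20771}{-28389 + Q} = \frac{10506 + 20771}{-28389 + \frac{15637}{2745666}} = \frac{31277}{- \frac{77946696437}{2745666}} = 31277 \left(- \frac{2745666}{77946696437}\right) = - \frac{85876195482}{77946696437}$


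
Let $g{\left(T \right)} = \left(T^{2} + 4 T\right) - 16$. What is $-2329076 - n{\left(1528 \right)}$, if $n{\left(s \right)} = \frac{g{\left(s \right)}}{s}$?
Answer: $- \frac{445146126}{191} \approx -2.3306 \cdot 10^{6}$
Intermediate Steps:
$g{\left(T \right)} = -16 + T^{2} + 4 T$
$n{\left(s \right)} = \frac{-16 + s^{2} + 4 s}{s}$
$-2329076 - n{\left(1528 \right)} = -2329076 - \left(4 + 1528 - \frac{16}{1528}\right) = -2329076 - \left(4 + 1528 - \frac{2}{191}\right) = -2329076 - \frac{292610}{191} = - \frac{445146126}{191}$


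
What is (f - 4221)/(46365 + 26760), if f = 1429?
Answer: -2792/73125 ≈ -0.038181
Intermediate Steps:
(f - 4221)/(46365 + 26760) = (1429 - 4221)/(46365 + 26760) = -2792/73125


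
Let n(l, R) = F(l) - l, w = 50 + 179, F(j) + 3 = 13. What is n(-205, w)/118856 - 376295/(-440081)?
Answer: 44819535935/52306267336 ≈ 0.85687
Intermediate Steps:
F(j) = 10 (F(j) = -3 + 13 = 10)
w = 229
n(l, R) = 10 - l
n(-205, w)/118856 - 376295/(-440081) = (10 - 1*(-205))/118856 - 376295/(-440081) = (10 + 205)*(1/118856) - 376295*(-1/440081) = 215*(1/118856) + 376295/440081 = 215/118856 + 376295/440081 = 44819535935/52306267336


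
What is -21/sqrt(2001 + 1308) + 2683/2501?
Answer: 2683/2501 - 7*sqrt(3309)/1103 ≈ 0.70771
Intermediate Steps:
-21/sqrt(2001 + 1308) + 2683/2501 = -21*sqrt(3309)/3309 + 2683*(1/2501) = -7*sqrt(3309)/1103 + 2683/2501 = 2683/2501 - 7*sqrt(3309)/1103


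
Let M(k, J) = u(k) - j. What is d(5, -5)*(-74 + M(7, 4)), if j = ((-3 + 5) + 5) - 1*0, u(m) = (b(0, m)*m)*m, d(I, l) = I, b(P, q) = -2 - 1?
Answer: -1140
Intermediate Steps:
b(P, q) = -3
u(m) = -3*m² (u(m) = (-3*m)*m = -3*m²)
j = 7 (j = (2 + 5) + 0 = 7 + 0 = 7)
M(k, J) = -7 - 3*k² (M(k, J) = -3*k² - 1*7 = -3*k² - 7 = -7 - 3*k²)
d(5, -5)*(-74 + M(7, 4)) = 5*(-74 + (-7 - 3*7²)) = 5*(-74 + (-7 - 3*49)) = 5*(-74 + (-7 - 147)) = 5*(-74 - 154) = 5*(-228) = -1140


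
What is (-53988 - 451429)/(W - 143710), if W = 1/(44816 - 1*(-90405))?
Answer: 68342992157/19432609909 ≈ 3.5169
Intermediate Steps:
W = 1/135221 (W = 1/(44816 + 90405) = 1/135221 ≈ 7.3953e-6)
(-53988 - 451429)/(W - 143710) = (-53988 - 451429)/(1/135221 - 143710) = -505417/(-19432609909/135221) = -505417*(-135221/19432609909) = 68342992157/19432609909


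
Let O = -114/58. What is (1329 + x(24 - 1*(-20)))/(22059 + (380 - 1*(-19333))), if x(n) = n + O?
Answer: 9940/302847 ≈ 0.032822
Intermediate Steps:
O = -57/29 (O = -114*1/58 = -57/29 ≈ -1.9655)
x(n) = -57/29 + n (x(n) = n - 57/29 = -57/29 + n)
(1329 + x(24 - 1*(-20)))/(22059 + (380 - 1*(-19333))) = (1329 + (-57/29 + (24 - 1*(-20))))/(22059 + (380 - 1*(-19333))) = (1329 + (-57/29 + (24 + 20)))/(22059 + (380 + 19333)) = (1329 + (-57/29 + 44))/(22059 + 19713) = (1329 + 1219/29)/41772 = (39760/29)*(1/41772) = 9940/302847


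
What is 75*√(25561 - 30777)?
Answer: 300*I*√326 ≈ 5416.6*I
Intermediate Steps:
75*√(25561 - 30777) = 75*√(-5216) = 75*(4*I*√326) = 300*I*√326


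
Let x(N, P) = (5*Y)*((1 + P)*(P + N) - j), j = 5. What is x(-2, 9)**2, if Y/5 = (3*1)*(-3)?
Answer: 213890625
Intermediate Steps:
Y = -45 (Y = 5*((3*1)*(-3)) = 5*(3*(-3)) = 5*(-9) = -45)
x(N, P) = 1125 - 225*(1 + P)*(N + P) (x(N, P) = (5*(-45))*((1 + P)*(P + N) - 1*5) = -225*((1 + P)*(N + P) - 5) = -225*(-5 + (1 + P)*(N + P)) = 1125 - 225*(1 + P)*(N + P))
x(-2, 9)**2 = (1125 - 225*(-2) - 225*9 - 225*9**2 - 225*(-2)*9)**2 = (1125 + 450 - 2025 - 225*81 + 4050)**2 = (1125 + 450 - 2025 - 18225 + 4050)**2 = (-14625)**2 = 213890625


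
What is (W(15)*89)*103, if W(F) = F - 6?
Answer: 82503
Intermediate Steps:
W(F) = -6 + F
(W(15)*89)*103 = ((-6 + 15)*89)*103 = (9*89)*103 = 801*103 = 82503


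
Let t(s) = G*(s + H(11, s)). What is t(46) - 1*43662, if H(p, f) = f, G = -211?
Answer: -63074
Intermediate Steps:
t(s) = -422*s (t(s) = -211*(s + s) = -422*s)
t(46) - 1*43662 = -422*46 - 1*43662 = -19412 - 43662 = -63074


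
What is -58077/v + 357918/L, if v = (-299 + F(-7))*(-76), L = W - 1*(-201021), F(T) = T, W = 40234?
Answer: -631958403/623402920 ≈ -1.0137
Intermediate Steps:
L = 241255 (L = 40234 - 1*(-201021) = 40234 + 201021 = 241255)
v = 23256 (v = (-299 - 7)*(-76) = -306*(-76) = 23256)
-58077/v + 357918/L = -58077/23256 + 357918/241255 = -58077*1/23256 + 357918*(1/241255) = -6453/2584 + 357918/241255 = -631958403/623402920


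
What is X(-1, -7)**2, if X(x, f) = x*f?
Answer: 49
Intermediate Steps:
X(x, f) = f*x
X(-1, -7)**2 = (-7*(-1))**2 = 7**2 = 49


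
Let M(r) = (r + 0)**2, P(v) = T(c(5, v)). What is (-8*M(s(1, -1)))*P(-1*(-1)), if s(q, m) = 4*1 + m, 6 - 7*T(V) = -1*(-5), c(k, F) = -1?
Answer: -72/7 ≈ -10.286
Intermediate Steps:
T(V) = 1/7 (T(V) = 6/7 - (-1)*(-5)/7 = 6/7 - 1/7*5 = 6/7 - 5/7 = 1/7)
s(q, m) = 4 + m
P(v) = 1/7
M(r) = r**2
(-8*M(s(1, -1)))*P(-1*(-1)) = -8*(4 - 1)**2*(1/7) = -8*3**2*(1/7) = -8*9*(1/7) = -72*1/7 = -72/7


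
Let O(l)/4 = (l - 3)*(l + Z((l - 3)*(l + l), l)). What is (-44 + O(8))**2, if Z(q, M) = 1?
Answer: 18496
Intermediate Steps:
O(l) = 4*(1 + l)*(-3 + l) (O(l) = 4*((l - 3)*(l + 1)) = 4*((-3 + l)*(1 + l)) = 4*((1 + l)*(-3 + l)) = 4*(1 + l)*(-3 + l))
(-44 + O(8))**2 = (-44 + (-12 - 8*8 + 4*8**2))**2 = (-44 + (-12 - 64 + 4*64))**2 = (-44 + (-12 - 64 + 256))**2 = (-44 + 180)**2 = 136**2 = 18496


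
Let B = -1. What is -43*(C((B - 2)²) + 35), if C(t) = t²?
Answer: -4988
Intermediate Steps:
-43*(C((B - 2)²) + 35) = -43*(((-1 - 2)²)² + 35) = -43*(((-3)²)² + 35) = -43*(9² + 35) = -43*(81 + 35) = -43*116 = -4988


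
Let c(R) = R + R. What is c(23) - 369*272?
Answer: -100322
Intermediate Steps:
c(R) = 2*R
c(23) - 369*272 = 2*23 - 369*272 = 46 - 100368 = -100322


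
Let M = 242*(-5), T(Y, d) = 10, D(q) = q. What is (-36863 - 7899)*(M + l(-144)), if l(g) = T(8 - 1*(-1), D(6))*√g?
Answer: 54162020 - 5371440*I ≈ 5.4162e+7 - 5.3714e+6*I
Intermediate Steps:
M = -1210
l(g) = 10*√g
(-36863 - 7899)*(M + l(-144)) = (-36863 - 7899)*(-1210 + 10*√(-144)) = -44762*(-1210 + 10*(12*I)) = -44762*(-1210 + 120*I) = 54162020 - 5371440*I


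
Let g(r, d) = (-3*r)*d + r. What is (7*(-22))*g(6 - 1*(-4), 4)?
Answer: 16940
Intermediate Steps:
g(r, d) = r - 3*d*r (g(r, d) = -3*d*r + r = r - 3*d*r)
(7*(-22))*g(6 - 1*(-4), 4) = (7*(-22))*((6 - 1*(-4))*(1 - 3*4)) = -154*(6 + 4)*(1 - 12) = -1540*(-11) = -154*(-110) = 16940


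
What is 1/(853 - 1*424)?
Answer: 1/429 ≈ 0.0023310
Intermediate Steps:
1/(853 - 1*424) = 1/(853 - 424) = 1/429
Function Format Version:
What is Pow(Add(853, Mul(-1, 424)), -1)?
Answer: Rational(1, 429) ≈ 0.0023310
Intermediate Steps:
Pow(Add(853, Mul(-1, 424)), -1) = Pow(Add(853, -424), -1) = Pow(429, -1) = Rational(1, 429)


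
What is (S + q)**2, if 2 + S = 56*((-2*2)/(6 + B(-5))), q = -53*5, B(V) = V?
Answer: 241081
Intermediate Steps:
q = -265
S = -226 (S = -2 + 56*((-2*2)/(6 - 5)) = -2 + 56*(-4/1) = -2 + 56*(-4*1) = -2 + 56*(-4) = -2 - 224 = -226)
(S + q)**2 = (-226 - 265)**2 = (-491)**2 = 241081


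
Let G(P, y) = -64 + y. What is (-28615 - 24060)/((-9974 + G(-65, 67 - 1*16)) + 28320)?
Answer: -7525/2619 ≈ -2.8732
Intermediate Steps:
(-28615 - 24060)/((-9974 + G(-65, 67 - 1*16)) + 28320) = (-28615 - 24060)/((-9974 + (-64 + (67 - 1*16))) + 28320) = -52675/((-9974 + (-64 + (67 - 16))) + 28320) = -52675/((-9974 + (-64 + 51)) + 28320) = -52675/((-9974 - 13) + 28320) = -52675/(-9987 + 28320) = -52675/18333 = -52675*1/18333 = -7525/2619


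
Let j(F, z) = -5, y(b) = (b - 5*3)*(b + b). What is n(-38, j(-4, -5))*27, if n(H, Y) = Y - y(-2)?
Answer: -1971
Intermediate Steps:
y(b) = 2*b*(-15 + b) (y(b) = (b - 15)*(2*b) = (-15 + b)*(2*b) = 2*b*(-15 + b))
n(H, Y) = -68 + Y (n(H, Y) = Y - 2*(-2)*(-15 - 2) = Y - 2*(-2)*(-17) = Y - 1*68 = Y - 68 = -68 + Y)
n(-38, j(-4, -5))*27 = (-68 - 5)*27 = -73*27 = -1971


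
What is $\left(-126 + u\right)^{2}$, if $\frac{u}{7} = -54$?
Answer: $254016$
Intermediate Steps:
$u = -378$ ($u = 7 \left(-54\right) = -378$)
$\left(-126 + u\right)^{2} = \left(-126 - 378\right)^{2} = \left(-504\right)^{2} = 254016$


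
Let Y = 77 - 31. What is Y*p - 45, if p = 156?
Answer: 7131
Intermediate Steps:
Y = 46
Y*p - 45 = 46*156 - 45 = 7176 - 45 = 7131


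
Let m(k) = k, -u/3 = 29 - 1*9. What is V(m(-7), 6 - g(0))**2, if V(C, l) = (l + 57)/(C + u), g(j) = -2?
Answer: 4225/4489 ≈ 0.94119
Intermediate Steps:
u = -60 (u = -3*(29 - 1*9) = -3*(29 - 9) = -3*20 = -60)
V(C, l) = (57 + l)/(-60 + C) (V(C, l) = (l + 57)/(C - 60) = (57 + l)/(-60 + C))
V(m(-7), 6 - g(0))**2 = ((57 + (6 - 1*(-2)))/(-60 - 7))**2 = ((57 + (6 + 2))/(-67))**2 = (-(57 + 8)/67)**2 = (-1/67*65)**2 = (-65/67)**2 = 4225/4489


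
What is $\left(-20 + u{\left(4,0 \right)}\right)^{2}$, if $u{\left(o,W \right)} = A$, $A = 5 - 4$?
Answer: $361$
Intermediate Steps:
$A = 1$
$u{\left(o,W \right)} = 1$
$\left(-20 + u{\left(4,0 \right)}\right)^{2} = \left(-20 + 1\right)^{2} = \left(-19\right)^{2} = 361$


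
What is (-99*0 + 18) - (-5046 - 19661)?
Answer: 24725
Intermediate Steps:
(-99*0 + 18) - (-5046 - 19661) = (0 + 18) - 1*(-24707) = 18 + 24707 = 24725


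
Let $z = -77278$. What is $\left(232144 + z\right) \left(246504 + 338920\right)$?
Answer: $90662273184$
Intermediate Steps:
$\left(232144 + z\right) \left(246504 + 338920\right) = \left(232144 - 77278\right) \left(246504 + 338920\right) = 154866 \cdot 585424 = 90662273184$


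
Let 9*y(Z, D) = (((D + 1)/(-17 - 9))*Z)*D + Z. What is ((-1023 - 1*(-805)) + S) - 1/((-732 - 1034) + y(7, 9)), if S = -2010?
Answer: -460852771/206846 ≈ -2228.0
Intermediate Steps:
y(Z, D) = Z/9 + D*Z*(-1/26 - D/26)/9 (y(Z, D) = ((((D + 1)/(-17 - 9))*Z)*D + Z)/9 = ((((1 + D)/(-26))*Z)*D + Z)/9 = ((((1 + D)*(-1/26))*Z)*D + Z)/9 = (((-1/26 - D/26)*Z)*D + Z)/9 = ((Z*(-1/26 - D/26))*D + Z)/9 = (D*Z*(-1/26 - D/26) + Z)/9 = (Z + D*Z*(-1/26 - D/26))/9 = Z/9 + D*Z*(-1/26 - D/26)/9)
((-1023 - 1*(-805)) + S) - 1/((-732 - 1034) + y(7, 9)) = ((-1023 - 1*(-805)) - 2010) - 1/((-732 - 1034) + (1/234)*7*(26 - 1*9 - 1*9²)) = ((-1023 + 805) - 2010) - 1/(-1766 + (1/234)*7*(26 - 9 - 1*81)) = (-218 - 2010) - 1/(-1766 + (1/234)*7*(26 - 9 - 81)) = -2228 - 1/(-1766 + (1/234)*7*(-64)) = -2228 - 1/(-1766 - 224/117) = -2228 - 1/(-206846/117) = -2228 - 1*(-117/206846) = -2228 + 117/206846 = -460852771/206846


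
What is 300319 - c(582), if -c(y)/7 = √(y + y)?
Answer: 300319 + 14*√291 ≈ 3.0056e+5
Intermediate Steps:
c(y) = -7*√2*√y (c(y) = -7*√(y + y) = -7*√2*√y)
300319 - c(582) = 300319 - (-7)*√2*√582 = 300319 - (-14)*√291 = 300319 + 14*√291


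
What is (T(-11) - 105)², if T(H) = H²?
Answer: 256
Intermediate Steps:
(T(-11) - 105)² = ((-11)² - 105)² = (121 - 105)² = 16² = 256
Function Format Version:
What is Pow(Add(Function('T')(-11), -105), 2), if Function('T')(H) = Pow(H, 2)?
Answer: 256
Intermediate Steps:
Pow(Add(Function('T')(-11), -105), 2) = Pow(Add(Pow(-11, 2), -105), 2) = Pow(Add(121, -105), 2) = Pow(16, 2) = 256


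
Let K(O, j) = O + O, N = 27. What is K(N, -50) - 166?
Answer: -112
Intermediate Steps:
K(O, j) = 2*O
K(N, -50) - 166 = 2*27 - 166 = 54 - 166 = -112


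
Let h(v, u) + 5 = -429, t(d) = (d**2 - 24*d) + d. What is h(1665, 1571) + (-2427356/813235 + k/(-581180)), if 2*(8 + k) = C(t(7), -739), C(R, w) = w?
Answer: -82613764748827/189054366920 ≈ -436.98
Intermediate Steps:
t(d) = d**2 - 23*d
k = -755/2 (k = -8 + (1/2)*(-739) = -8 - 739/2 = -755/2 ≈ -377.50)
h(v, u) = -434 (h(v, u) = -5 - 429 = -434)
h(1665, 1571) + (-2427356/813235 + k/(-581180)) = -434 + (-2427356/813235 - 755/2/(-581180)) = -434 + (-2427356*1/813235 - 755/2*(-1/581180)) = -434 + (-2427356/813235 + 151/232472) = -434 - 564169505547/189054366920 = -82613764748827/189054366920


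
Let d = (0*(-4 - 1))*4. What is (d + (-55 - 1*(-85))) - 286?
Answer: -256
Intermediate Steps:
d = 0 (d = (0*(-5))*4 = 0*4 = 0)
(d + (-55 - 1*(-85))) - 286 = (0 + (-55 - 1*(-85))) - 286 = (0 + (-55 + 85)) - 286 = (0 + 30) - 286 = 30 - 286 = -256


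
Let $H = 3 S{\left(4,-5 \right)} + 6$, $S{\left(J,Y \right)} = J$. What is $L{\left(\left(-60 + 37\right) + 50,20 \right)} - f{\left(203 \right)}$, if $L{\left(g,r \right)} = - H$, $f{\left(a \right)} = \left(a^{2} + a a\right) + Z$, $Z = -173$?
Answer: $-82263$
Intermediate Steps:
$H = 18$ ($H = 3 \cdot 4 + 6 = 12 + 6 = 18$)
$f{\left(a \right)} = -173 + 2 a^{2}$ ($f{\left(a \right)} = \left(a^{2} + a a\right) - 173 = \left(a^{2} + a^{2}\right) - 173 = 2 a^{2} - 173 = -173 + 2 a^{2}$)
$L{\left(g,r \right)} = -18$ ($L{\left(g,r \right)} = \left(-1\right) 18 = -18$)
$L{\left(\left(-60 + 37\right) + 50,20 \right)} - f{\left(203 \right)} = -18 - \left(-173 + 2 \cdot 203^{2}\right) = -18 - \left(-173 + 2 \cdot 41209\right) = -18 - \left(-173 + 82418\right) = -18 - 82245 = -82263$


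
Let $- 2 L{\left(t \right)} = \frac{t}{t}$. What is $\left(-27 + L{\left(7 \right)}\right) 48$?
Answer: $-1320$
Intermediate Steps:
$L{\left(t \right)} = - \frac{1}{2}$ ($L{\left(t \right)} = - \frac{t \frac{1}{t}}{2} = \left(- \frac{1}{2}\right) 1 = - \frac{1}{2}$)
$\left(-27 + L{\left(7 \right)}\right) 48 = \left(-27 - \frac{1}{2}\right) 48 = \left(- \frac{55}{2}\right) 48 = -1320$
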